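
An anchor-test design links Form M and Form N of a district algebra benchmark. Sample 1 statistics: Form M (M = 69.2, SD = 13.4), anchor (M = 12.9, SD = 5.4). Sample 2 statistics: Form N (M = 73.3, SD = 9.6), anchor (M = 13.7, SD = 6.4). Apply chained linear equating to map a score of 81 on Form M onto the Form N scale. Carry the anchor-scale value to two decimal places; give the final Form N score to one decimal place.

79.2

Form M → anchor (Sample 1): v = (5.4/13.4)(81 − 69.2) + 12.9 = 17.66
anchor → Form N (Sample 2): y = (9.6/6.4)(17.66 − 13.7) + 73.3 = 79.2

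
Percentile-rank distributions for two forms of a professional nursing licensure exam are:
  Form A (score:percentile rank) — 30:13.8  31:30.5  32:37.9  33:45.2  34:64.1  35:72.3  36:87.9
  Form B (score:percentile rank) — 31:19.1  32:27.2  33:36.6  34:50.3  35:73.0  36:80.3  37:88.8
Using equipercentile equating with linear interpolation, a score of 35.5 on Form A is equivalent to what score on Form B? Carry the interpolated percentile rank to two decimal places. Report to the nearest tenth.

PR of 35.5 on Form A: 72.3 + (35.5 − 35)/(36 − 35) × (87.9 − 72.3) = 80.10
On Form B, PR 80.10 falls between score 35 (PR 73.0) and 36 (PR 80.3).
Interpolate: 35 + (80.10 − 73.0)/(80.3 − 73.0) × (36 − 35) = 36.0

36.0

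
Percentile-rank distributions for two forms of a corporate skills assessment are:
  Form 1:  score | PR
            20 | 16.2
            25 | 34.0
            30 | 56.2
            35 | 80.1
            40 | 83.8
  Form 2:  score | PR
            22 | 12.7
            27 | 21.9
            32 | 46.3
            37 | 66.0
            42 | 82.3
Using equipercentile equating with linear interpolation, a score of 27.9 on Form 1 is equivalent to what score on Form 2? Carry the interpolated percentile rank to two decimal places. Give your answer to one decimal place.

PR of 27.9 on Form 1: 34.0 + (27.9 − 25)/(30 − 25) × (56.2 − 34.0) = 46.88
On Form 2, PR 46.88 falls between score 32 (PR 46.3) and 37 (PR 66.0).
Interpolate: 32 + (46.88 − 46.3)/(66.0 − 46.3) × (37 − 32) = 32.1

32.1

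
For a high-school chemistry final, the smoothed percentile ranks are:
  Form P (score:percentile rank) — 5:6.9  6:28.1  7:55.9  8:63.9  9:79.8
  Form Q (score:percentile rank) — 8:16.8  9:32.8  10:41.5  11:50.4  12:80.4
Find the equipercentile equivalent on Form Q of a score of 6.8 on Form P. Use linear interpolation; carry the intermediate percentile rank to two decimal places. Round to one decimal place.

11.0

PR of 6.8 on Form P: 28.1 + (6.8 − 6)/(7 − 6) × (55.9 − 28.1) = 50.34
On Form Q, PR 50.34 falls between score 10 (PR 41.5) and 11 (PR 50.4).
Interpolate: 10 + (50.34 − 41.5)/(50.4 − 41.5) × (11 − 10) = 11.0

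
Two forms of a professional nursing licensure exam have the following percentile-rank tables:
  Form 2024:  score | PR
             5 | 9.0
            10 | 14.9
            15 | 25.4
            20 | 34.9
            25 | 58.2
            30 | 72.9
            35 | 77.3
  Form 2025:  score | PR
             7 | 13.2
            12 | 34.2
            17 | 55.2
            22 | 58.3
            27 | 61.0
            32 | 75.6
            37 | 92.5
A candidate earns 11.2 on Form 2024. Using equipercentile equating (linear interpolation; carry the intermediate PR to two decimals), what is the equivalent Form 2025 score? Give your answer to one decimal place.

PR of 11.2 on Form 2024: 14.9 + (11.2 − 10)/(15 − 10) × (25.4 − 14.9) = 17.42
On Form 2025, PR 17.42 falls between score 7 (PR 13.2) and 12 (PR 34.2).
Interpolate: 7 + (17.42 − 13.2)/(34.2 − 13.2) × (12 − 7) = 8.0

8.0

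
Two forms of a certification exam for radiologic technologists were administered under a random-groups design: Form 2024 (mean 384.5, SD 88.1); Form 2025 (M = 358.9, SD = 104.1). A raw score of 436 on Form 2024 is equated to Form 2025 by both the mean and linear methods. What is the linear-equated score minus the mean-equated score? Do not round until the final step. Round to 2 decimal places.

9.35

Mean-equated: 436 + (358.9 − 384.5) = 410.40
Linear-equated: (104.1/88.1)(436 − 384.5) + 358.9 = 419.753
Difference = 419.753 − 410.40 = 9.35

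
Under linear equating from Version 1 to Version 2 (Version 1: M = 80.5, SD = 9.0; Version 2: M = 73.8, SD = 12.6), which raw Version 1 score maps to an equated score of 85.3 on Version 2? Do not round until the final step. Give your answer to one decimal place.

88.7

Invert y = (SD_Y/SD_X)(x − M_X) + M_Y:
x = (SD_X/SD_Y)(y − M_Y) + M_X = (9.0/12.6)(85.3 − 73.8) + 80.5
x = 0.714286 × 11.500 + 80.5 = 88.7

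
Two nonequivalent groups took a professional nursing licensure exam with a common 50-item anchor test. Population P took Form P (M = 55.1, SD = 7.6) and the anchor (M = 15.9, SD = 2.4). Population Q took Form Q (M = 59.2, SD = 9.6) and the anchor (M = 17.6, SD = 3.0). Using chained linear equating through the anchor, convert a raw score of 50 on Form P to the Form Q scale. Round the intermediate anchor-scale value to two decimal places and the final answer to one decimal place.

Form P → anchor (Population P): v = (2.4/7.6)(50 − 55.1) + 15.9 = 14.29
anchor → Form Q (Population Q): y = (9.6/3.0)(14.29 − 17.6) + 59.2 = 48.6

48.6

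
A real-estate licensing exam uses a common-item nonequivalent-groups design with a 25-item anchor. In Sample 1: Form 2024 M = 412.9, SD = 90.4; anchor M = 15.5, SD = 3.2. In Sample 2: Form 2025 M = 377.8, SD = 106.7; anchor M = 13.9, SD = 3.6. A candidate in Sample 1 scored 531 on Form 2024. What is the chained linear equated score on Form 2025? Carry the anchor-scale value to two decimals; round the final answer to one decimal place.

Form 2024 → anchor (Sample 1): v = (3.2/90.4)(531 − 412.9) + 15.5 = 19.68
anchor → Form 2025 (Sample 2): y = (106.7/3.6)(19.68 − 13.9) + 377.8 = 549.1

549.1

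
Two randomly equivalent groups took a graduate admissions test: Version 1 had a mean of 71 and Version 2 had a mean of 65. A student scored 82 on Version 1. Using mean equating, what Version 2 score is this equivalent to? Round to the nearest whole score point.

76

Mean equating: y = x + (M_Y − M_X) = 82 + (65 − 71) = 76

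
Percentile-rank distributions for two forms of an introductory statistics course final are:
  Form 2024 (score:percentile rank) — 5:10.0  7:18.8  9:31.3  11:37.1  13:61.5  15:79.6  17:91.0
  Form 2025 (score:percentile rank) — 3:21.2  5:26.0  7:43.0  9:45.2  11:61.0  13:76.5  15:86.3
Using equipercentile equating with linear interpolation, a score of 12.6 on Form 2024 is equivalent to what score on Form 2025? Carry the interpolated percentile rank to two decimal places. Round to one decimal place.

PR of 12.6 on Form 2024: 37.1 + (12.6 − 11)/(13 − 11) × (61.5 − 37.1) = 56.62
On Form 2025, PR 56.62 falls between score 9 (PR 45.2) and 11 (PR 61.0).
Interpolate: 9 + (56.62 − 45.2)/(61.0 − 45.2) × (11 − 9) = 10.4

10.4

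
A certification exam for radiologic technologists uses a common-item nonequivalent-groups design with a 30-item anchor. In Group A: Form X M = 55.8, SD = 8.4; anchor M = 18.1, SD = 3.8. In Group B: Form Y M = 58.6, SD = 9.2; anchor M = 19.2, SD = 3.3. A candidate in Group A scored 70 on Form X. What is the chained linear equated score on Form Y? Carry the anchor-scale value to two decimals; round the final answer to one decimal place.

73.4

Form X → anchor (Group A): v = (3.8/8.4)(70 − 55.8) + 18.1 = 24.52
anchor → Form Y (Group B): y = (9.2/3.3)(24.52 − 19.2) + 58.6 = 73.4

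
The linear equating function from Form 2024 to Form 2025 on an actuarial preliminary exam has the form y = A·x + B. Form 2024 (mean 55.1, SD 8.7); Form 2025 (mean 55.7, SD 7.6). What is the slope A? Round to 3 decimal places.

0.874

A = SD_Y / SD_X = 7.6 / 8.7 = 0.874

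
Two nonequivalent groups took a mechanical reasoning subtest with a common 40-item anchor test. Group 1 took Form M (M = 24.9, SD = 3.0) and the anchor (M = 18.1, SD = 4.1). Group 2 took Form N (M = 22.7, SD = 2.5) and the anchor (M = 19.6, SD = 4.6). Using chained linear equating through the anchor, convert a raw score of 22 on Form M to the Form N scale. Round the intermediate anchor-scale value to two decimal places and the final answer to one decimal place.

19.7

Form M → anchor (Group 1): v = (4.1/3.0)(22 − 24.9) + 18.1 = 14.14
anchor → Form N (Group 2): y = (2.5/4.6)(14.14 − 19.6) + 22.7 = 19.7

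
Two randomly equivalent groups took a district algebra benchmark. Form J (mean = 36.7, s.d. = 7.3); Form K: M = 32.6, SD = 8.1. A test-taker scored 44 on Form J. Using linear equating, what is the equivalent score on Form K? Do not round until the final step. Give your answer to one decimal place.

40.7

Linear equating: y = (SD_Y/SD_X)(x − M_X) + M_Y
y = (8.1/7.3)(44 − 36.7) + 32.6
y = 1.109589 × 7.3 + 32.6 = 8.1000 + 32.6 = 40.7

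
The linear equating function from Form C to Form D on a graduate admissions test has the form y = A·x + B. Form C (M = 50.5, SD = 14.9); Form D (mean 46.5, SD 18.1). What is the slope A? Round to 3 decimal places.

A = SD_Y / SD_X = 18.1 / 14.9 = 1.215

1.215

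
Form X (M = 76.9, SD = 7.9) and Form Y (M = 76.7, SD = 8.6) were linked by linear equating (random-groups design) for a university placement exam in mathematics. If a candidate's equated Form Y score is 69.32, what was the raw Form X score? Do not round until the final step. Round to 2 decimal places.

Invert y = (SD_Y/SD_X)(x − M_X) + M_Y:
x = (SD_X/SD_Y)(y − M_Y) + M_X = (7.9/8.6)(69.32 − 76.7) + 76.9
x = 0.918605 × -7.380 + 76.9 = 70.12

70.12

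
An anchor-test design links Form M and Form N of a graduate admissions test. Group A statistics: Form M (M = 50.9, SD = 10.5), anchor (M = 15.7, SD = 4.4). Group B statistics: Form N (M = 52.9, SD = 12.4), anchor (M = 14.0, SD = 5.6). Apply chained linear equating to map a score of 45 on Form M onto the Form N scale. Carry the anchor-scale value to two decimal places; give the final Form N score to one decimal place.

Form M → anchor (Group A): v = (4.4/10.5)(45 − 50.9) + 15.7 = 13.23
anchor → Form N (Group B): y = (12.4/5.6)(13.23 − 14.0) + 52.9 = 51.2

51.2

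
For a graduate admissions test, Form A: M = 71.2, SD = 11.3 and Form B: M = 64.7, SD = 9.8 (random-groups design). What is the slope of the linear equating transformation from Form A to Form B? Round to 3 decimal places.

A = SD_Y / SD_X = 9.8 / 11.3 = 0.867

0.867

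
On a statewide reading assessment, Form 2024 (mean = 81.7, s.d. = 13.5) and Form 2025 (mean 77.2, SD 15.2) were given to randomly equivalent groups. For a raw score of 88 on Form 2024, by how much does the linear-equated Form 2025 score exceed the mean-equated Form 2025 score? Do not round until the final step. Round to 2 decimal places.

Mean-equated: 88 + (77.2 − 81.7) = 83.50
Linear-equated: (15.2/13.5)(88 − 81.7) + 77.2 = 84.293
Difference = 84.293 − 83.50 = 0.79

0.79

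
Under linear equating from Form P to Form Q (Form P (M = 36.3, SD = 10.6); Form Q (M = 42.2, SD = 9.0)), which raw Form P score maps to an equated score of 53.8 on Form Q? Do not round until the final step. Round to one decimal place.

Invert y = (SD_Y/SD_X)(x − M_X) + M_Y:
x = (SD_X/SD_Y)(y − M_Y) + M_X = (10.6/9.0)(53.8 − 42.2) + 36.3
x = 1.177778 × 11.600 + 36.3 = 50.0

50.0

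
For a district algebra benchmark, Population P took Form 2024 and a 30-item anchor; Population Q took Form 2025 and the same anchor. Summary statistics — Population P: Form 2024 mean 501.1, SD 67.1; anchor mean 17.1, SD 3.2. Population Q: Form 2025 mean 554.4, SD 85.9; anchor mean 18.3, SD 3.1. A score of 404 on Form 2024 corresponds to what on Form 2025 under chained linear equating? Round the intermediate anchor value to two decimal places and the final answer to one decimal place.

Form 2024 → anchor (Population P): v = (3.2/67.1)(404 − 501.1) + 17.1 = 12.47
anchor → Form 2025 (Population Q): y = (85.9/3.1)(12.47 − 18.3) + 554.4 = 392.9

392.9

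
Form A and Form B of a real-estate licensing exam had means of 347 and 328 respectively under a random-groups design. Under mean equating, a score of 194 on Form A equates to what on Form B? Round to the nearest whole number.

Mean equating: y = x + (M_Y − M_X) = 194 + (328 − 347) = 175

175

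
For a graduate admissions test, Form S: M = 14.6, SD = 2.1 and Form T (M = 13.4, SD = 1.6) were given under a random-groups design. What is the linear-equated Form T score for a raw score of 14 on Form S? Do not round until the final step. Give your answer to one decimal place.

12.9

Linear equating: y = (SD_Y/SD_X)(x − M_X) + M_Y
y = (1.6/2.1)(14 − 14.6) + 13.4
y = 0.761905 × -0.6 + 13.4 = -0.4571 + 13.4 = 12.9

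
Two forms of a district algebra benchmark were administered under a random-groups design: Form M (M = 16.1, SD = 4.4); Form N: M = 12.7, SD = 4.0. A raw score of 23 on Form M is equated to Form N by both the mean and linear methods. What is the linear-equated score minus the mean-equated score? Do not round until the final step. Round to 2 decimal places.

-0.63

Mean-equated: 23 + (12.7 − 16.1) = 19.60
Linear-equated: (4.0/4.4)(23 − 16.1) + 12.7 = 18.973
Difference = 18.973 − 19.60 = -0.63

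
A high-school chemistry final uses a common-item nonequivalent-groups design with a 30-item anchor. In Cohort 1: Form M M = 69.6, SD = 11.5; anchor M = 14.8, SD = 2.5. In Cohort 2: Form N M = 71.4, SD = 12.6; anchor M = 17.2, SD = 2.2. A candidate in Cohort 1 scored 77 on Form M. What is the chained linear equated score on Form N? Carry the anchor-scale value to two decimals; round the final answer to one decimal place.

66.9

Form M → anchor (Cohort 1): v = (2.5/11.5)(77 − 69.6) + 14.8 = 16.41
anchor → Form N (Cohort 2): y = (12.6/2.2)(16.41 − 17.2) + 71.4 = 66.9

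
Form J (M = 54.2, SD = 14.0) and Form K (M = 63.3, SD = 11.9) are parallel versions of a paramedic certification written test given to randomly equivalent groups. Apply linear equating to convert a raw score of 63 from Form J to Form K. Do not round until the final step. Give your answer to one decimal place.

Linear equating: y = (SD_Y/SD_X)(x − M_X) + M_Y
y = (11.9/14.0)(63 − 54.2) + 63.3
y = 0.850000 × 8.8 + 63.3 = 7.4800 + 63.3 = 70.8

70.8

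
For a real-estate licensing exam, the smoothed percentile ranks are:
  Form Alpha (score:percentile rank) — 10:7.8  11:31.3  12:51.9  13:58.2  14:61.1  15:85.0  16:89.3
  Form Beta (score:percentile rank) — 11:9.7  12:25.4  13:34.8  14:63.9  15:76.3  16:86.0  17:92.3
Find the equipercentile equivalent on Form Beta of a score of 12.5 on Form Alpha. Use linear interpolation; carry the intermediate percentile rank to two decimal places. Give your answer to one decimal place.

13.7

PR of 12.5 on Form Alpha: 51.9 + (12.5 − 12)/(13 − 12) × (58.2 − 51.9) = 55.05
On Form Beta, PR 55.05 falls between score 13 (PR 34.8) and 14 (PR 63.9).
Interpolate: 13 + (55.05 − 34.8)/(63.9 − 34.8) × (14 − 13) = 13.7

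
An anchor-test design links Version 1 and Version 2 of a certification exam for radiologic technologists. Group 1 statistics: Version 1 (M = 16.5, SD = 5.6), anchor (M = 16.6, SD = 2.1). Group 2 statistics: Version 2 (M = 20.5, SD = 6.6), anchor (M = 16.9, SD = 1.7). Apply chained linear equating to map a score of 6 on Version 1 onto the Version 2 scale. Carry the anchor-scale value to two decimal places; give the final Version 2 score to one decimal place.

4.0

Version 1 → anchor (Group 1): v = (2.1/5.6)(6 − 16.5) + 16.6 = 12.66
anchor → Version 2 (Group 2): y = (6.6/1.7)(12.66 − 16.9) + 20.5 = 4.0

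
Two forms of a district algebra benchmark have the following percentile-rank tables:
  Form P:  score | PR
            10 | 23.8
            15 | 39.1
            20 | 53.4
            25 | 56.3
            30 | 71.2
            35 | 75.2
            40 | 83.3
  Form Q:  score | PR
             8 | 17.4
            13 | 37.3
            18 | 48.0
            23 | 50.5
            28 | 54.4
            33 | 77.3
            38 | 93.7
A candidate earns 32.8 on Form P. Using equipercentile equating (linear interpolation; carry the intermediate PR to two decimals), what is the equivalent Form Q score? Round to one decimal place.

32.2

PR of 32.8 on Form P: 71.2 + (32.8 − 30)/(35 − 30) × (75.2 − 71.2) = 73.44
On Form Q, PR 73.44 falls between score 28 (PR 54.4) and 33 (PR 77.3).
Interpolate: 28 + (73.44 − 54.4)/(77.3 − 54.4) × (33 − 28) = 32.2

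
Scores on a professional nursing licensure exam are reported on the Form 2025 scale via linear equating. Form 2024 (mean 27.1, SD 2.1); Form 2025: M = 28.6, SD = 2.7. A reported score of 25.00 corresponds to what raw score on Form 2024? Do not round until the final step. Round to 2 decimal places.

Invert y = (SD_Y/SD_X)(x − M_X) + M_Y:
x = (SD_X/SD_Y)(y − M_Y) + M_X = (2.1/2.7)(25.00 − 28.6) + 27.1
x = 0.777778 × -3.600 + 27.1 = 24.30

24.30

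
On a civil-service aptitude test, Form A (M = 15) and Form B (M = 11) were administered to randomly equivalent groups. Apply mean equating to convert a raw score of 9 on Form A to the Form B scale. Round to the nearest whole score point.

5

Mean equating: y = x + (M_Y − M_X) = 9 + (11 − 15) = 5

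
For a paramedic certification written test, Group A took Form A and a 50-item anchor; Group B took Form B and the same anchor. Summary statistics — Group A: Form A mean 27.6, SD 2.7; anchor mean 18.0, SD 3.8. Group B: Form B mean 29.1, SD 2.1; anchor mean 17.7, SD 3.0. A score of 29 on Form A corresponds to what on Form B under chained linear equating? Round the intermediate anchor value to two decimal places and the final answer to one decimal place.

30.7

Form A → anchor (Group A): v = (3.8/2.7)(29 − 27.6) + 18.0 = 19.97
anchor → Form B (Group B): y = (2.1/3.0)(19.97 − 17.7) + 29.1 = 30.7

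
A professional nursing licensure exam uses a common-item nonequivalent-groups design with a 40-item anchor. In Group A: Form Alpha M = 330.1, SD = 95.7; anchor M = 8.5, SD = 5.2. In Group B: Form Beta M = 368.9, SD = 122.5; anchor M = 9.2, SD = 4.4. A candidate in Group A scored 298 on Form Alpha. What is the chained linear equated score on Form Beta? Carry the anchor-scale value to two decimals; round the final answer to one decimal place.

301.0

Form Alpha → anchor (Group A): v = (5.2/95.7)(298 − 330.1) + 8.5 = 6.76
anchor → Form Beta (Group B): y = (122.5/4.4)(6.76 − 9.2) + 368.9 = 301.0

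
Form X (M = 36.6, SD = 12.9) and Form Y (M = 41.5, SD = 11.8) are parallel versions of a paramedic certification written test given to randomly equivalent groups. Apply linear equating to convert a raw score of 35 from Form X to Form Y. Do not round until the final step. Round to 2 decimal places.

40.04

Linear equating: y = (SD_Y/SD_X)(x − M_X) + M_Y
y = (11.8/12.9)(35 − 36.6) + 41.5
y = 0.914729 × -1.6 + 41.5 = -1.4636 + 41.5 = 40.04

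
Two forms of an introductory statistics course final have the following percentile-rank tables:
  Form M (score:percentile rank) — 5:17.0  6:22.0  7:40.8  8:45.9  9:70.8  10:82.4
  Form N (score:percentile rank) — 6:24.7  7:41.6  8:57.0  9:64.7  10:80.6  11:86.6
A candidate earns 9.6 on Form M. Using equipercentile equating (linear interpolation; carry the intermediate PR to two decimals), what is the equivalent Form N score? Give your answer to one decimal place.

PR of 9.6 on Form M: 70.8 + (9.6 − 9)/(10 − 9) × (82.4 − 70.8) = 77.76
On Form N, PR 77.76 falls between score 9 (PR 64.7) and 10 (PR 80.6).
Interpolate: 9 + (77.76 − 64.7)/(80.6 − 64.7) × (10 − 9) = 9.8

9.8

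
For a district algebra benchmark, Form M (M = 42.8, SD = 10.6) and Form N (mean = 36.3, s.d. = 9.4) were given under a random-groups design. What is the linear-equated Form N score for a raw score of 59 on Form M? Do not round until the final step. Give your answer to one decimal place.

Linear equating: y = (SD_Y/SD_X)(x − M_X) + M_Y
y = (9.4/10.6)(59 − 42.8) + 36.3
y = 0.886792 × 16.2 + 36.3 = 14.3660 + 36.3 = 50.7

50.7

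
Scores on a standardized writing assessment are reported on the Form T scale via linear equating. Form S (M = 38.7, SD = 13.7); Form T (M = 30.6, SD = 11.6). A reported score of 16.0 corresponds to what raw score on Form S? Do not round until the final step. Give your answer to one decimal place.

21.5

Invert y = (SD_Y/SD_X)(x − M_X) + M_Y:
x = (SD_X/SD_Y)(y − M_Y) + M_X = (13.7/11.6)(16.0 − 30.6) + 38.7
x = 1.181034 × -14.600 + 38.7 = 21.5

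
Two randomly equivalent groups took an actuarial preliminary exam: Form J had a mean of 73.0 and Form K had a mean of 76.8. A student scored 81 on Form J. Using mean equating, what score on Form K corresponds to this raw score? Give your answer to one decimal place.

84.8

Mean equating: y = x + (M_Y − M_X) = 81 + (76.8 − 73.0) = 84.8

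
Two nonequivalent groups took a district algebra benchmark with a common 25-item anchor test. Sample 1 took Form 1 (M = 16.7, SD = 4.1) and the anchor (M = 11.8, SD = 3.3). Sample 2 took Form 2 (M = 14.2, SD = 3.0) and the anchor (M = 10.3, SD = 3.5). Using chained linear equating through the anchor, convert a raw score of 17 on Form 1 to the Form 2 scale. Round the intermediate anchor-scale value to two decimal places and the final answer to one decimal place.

Form 1 → anchor (Sample 1): v = (3.3/4.1)(17 − 16.7) + 11.8 = 12.04
anchor → Form 2 (Sample 2): y = (3.0/3.5)(12.04 − 10.3) + 14.2 = 15.7

15.7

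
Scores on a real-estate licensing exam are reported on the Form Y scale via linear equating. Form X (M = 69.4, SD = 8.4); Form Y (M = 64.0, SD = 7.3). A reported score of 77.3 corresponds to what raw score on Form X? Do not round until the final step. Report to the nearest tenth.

84.7

Invert y = (SD_Y/SD_X)(x − M_X) + M_Y:
x = (SD_X/SD_Y)(y − M_Y) + M_X = (8.4/7.3)(77.3 − 64.0) + 69.4
x = 1.150685 × 13.300 + 69.4 = 84.7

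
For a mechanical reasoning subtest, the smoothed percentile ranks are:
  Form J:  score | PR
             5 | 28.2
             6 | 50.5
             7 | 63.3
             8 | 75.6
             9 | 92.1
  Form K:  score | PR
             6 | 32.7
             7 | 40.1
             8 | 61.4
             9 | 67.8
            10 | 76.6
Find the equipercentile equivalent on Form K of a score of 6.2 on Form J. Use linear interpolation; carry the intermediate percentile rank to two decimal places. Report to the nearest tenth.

7.6

PR of 6.2 on Form J: 50.5 + (6.2 − 6)/(7 − 6) × (63.3 − 50.5) = 53.06
On Form K, PR 53.06 falls between score 7 (PR 40.1) and 8 (PR 61.4).
Interpolate: 7 + (53.06 − 40.1)/(61.4 − 40.1) × (8 − 7) = 7.6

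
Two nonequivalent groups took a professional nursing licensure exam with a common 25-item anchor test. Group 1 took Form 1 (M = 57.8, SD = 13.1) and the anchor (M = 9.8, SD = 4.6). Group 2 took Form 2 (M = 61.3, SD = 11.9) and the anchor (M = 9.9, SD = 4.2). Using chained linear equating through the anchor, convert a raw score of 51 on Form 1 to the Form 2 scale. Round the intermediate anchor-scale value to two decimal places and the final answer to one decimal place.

54.2

Form 1 → anchor (Group 1): v = (4.6/13.1)(51 − 57.8) + 9.8 = 7.41
anchor → Form 2 (Group 2): y = (11.9/4.2)(7.41 − 9.9) + 61.3 = 54.2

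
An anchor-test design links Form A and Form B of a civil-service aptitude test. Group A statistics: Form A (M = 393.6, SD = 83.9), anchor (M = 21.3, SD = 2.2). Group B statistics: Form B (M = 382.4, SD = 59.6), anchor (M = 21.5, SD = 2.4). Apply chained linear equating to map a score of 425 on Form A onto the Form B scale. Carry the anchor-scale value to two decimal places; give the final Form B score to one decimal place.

397.8

Form A → anchor (Group A): v = (2.2/83.9)(425 − 393.6) + 21.3 = 22.12
anchor → Form B (Group B): y = (59.6/2.4)(22.12 − 21.5) + 382.4 = 397.8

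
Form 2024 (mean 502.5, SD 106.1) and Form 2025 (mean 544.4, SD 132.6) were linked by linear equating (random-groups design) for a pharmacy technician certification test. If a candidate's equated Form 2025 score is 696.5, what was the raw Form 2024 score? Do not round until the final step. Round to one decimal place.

Invert y = (SD_Y/SD_X)(x − M_X) + M_Y:
x = (SD_X/SD_Y)(y − M_Y) + M_X = (106.1/132.6)(696.5 − 544.4) + 502.5
x = 0.800151 × 152.100 + 502.5 = 624.2

624.2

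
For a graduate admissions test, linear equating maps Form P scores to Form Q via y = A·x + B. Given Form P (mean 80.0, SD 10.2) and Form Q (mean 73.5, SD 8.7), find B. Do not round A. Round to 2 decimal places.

A = SD_Y / SD_X = 8.7 / 10.2 = 0.852941
B = M_Y − A·M_X = 73.5 − 0.852941 × 80.0 = 5.26

5.26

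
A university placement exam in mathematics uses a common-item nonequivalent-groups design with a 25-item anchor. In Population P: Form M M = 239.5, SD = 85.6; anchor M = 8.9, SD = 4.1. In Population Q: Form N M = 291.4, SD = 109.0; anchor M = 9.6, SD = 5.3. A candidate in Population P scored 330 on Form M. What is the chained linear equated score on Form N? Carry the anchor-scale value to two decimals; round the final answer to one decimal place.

366.1

Form M → anchor (Population P): v = (4.1/85.6)(330 − 239.5) + 8.9 = 13.23
anchor → Form N (Population Q): y = (109.0/5.3)(13.23 − 9.6) + 291.4 = 366.1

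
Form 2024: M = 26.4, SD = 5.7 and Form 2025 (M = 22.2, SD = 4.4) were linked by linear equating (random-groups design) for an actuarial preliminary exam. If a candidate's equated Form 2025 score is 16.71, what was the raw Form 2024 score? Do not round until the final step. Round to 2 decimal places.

19.29

Invert y = (SD_Y/SD_X)(x − M_X) + M_Y:
x = (SD_X/SD_Y)(y − M_Y) + M_X = (5.7/4.4)(16.71 − 22.2) + 26.4
x = 1.295455 × -5.490 + 26.4 = 19.29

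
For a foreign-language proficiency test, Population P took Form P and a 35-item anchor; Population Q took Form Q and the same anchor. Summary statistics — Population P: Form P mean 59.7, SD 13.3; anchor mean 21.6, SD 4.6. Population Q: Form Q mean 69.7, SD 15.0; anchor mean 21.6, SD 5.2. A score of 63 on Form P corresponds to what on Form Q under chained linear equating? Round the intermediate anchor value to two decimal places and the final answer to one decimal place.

73.0

Form P → anchor (Population P): v = (4.6/13.3)(63 − 59.7) + 21.6 = 22.74
anchor → Form Q (Population Q): y = (15.0/5.2)(22.74 − 21.6) + 69.7 = 73.0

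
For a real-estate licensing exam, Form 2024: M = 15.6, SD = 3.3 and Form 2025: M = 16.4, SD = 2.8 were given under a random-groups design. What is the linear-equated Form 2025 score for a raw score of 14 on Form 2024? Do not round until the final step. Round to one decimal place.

Linear equating: y = (SD_Y/SD_X)(x − M_X) + M_Y
y = (2.8/3.3)(14 − 15.6) + 16.4
y = 0.848485 × -1.6 + 16.4 = -1.3576 + 16.4 = 15.0

15.0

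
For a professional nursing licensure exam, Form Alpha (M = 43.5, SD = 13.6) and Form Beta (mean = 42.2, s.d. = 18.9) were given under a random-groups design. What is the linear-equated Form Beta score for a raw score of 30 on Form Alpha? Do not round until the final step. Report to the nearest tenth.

Linear equating: y = (SD_Y/SD_X)(x − M_X) + M_Y
y = (18.9/13.6)(30 − 43.5) + 42.2
y = 1.389706 × -13.5 + 42.2 = -18.7610 + 42.2 = 23.4

23.4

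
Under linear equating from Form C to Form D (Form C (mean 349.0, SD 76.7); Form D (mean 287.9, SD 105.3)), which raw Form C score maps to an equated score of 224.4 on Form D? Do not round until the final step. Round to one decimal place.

302.7

Invert y = (SD_Y/SD_X)(x − M_X) + M_Y:
x = (SD_X/SD_Y)(y − M_Y) + M_X = (76.7/105.3)(224.4 − 287.9) + 349.0
x = 0.728395 × -63.500 + 349.0 = 302.7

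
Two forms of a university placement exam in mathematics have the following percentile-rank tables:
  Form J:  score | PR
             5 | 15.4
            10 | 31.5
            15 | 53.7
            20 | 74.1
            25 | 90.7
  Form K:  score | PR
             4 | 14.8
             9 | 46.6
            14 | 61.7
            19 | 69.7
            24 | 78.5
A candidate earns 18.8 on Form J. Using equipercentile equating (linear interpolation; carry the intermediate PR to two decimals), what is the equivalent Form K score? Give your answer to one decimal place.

PR of 18.8 on Form J: 53.7 + (18.8 − 15)/(20 − 15) × (74.1 − 53.7) = 69.20
On Form K, PR 69.20 falls between score 14 (PR 61.7) and 19 (PR 69.7).
Interpolate: 14 + (69.20 − 61.7)/(69.7 − 61.7) × (19 − 14) = 18.7

18.7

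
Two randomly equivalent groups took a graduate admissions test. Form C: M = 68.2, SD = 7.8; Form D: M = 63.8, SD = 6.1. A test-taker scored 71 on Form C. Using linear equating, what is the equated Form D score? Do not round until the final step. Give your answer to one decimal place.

66.0

Linear equating: y = (SD_Y/SD_X)(x − M_X) + M_Y
y = (6.1/7.8)(71 − 68.2) + 63.8
y = 0.782051 × 2.8 + 63.8 = 2.1897 + 63.8 = 66.0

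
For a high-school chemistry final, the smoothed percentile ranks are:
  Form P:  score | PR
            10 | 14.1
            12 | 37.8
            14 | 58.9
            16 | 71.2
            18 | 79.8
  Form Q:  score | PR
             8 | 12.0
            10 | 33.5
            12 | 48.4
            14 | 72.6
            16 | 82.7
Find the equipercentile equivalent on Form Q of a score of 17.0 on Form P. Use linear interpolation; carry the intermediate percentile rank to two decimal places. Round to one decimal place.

PR of 17.0 on Form P: 71.2 + (17.0 − 16)/(18 − 16) × (79.8 − 71.2) = 75.50
On Form Q, PR 75.50 falls between score 14 (PR 72.6) and 16 (PR 82.7).
Interpolate: 14 + (75.50 − 72.6)/(82.7 − 72.6) × (16 − 14) = 14.6

14.6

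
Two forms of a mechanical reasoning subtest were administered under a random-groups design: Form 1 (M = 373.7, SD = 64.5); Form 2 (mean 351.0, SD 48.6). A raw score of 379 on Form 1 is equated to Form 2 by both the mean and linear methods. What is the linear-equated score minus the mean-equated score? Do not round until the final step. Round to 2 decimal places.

-1.31

Mean-equated: 379 + (351.0 − 373.7) = 356.30
Linear-equated: (48.6/64.5)(379 − 373.7) + 351.0 = 354.993
Difference = 354.993 − 356.30 = -1.31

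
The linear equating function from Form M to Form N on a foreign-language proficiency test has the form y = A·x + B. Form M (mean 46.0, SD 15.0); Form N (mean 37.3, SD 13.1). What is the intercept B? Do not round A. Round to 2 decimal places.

-2.87

A = SD_Y / SD_X = 13.1 / 15.0 = 0.873333
B = M_Y − A·M_X = 37.3 − 0.873333 × 46.0 = -2.87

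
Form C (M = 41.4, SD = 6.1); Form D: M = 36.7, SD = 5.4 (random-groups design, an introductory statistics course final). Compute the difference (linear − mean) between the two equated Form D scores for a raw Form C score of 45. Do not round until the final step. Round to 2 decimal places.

Mean-equated: 45 + (36.7 − 41.4) = 40.30
Linear-equated: (5.4/6.1)(45 − 41.4) + 36.7 = 39.887
Difference = 39.887 − 40.30 = -0.41

-0.41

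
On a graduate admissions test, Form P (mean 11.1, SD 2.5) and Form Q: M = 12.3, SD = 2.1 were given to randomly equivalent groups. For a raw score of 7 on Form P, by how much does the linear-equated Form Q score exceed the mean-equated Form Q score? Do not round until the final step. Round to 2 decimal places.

Mean-equated: 7 + (12.3 − 11.1) = 8.20
Linear-equated: (2.1/2.5)(7 − 11.1) + 12.3 = 8.856
Difference = 8.856 − 8.20 = 0.66

0.66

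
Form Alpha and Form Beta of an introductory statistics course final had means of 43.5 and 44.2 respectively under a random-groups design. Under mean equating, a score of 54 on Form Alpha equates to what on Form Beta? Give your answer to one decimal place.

Mean equating: y = x + (M_Y − M_X) = 54 + (44.2 − 43.5) = 54.7

54.7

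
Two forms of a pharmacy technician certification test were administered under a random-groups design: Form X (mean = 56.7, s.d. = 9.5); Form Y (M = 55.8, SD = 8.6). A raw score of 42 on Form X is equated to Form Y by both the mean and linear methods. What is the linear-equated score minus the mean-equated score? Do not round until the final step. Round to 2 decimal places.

1.39

Mean-equated: 42 + (55.8 − 56.7) = 41.10
Linear-equated: (8.6/9.5)(42 − 56.7) + 55.8 = 42.493
Difference = 42.493 − 41.10 = 1.39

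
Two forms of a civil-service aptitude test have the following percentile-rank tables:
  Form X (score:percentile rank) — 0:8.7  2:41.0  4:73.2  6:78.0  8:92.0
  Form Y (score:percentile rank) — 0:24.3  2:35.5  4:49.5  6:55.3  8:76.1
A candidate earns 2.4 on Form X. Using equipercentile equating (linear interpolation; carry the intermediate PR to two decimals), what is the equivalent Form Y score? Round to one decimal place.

3.7

PR of 2.4 on Form X: 41.0 + (2.4 − 2)/(4 − 2) × (73.2 − 41.0) = 47.44
On Form Y, PR 47.44 falls between score 2 (PR 35.5) and 4 (PR 49.5).
Interpolate: 2 + (47.44 − 35.5)/(49.5 − 35.5) × (4 − 2) = 3.7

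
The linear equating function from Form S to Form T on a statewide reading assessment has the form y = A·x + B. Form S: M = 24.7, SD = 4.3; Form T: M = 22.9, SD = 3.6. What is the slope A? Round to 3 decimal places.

0.837

A = SD_Y / SD_X = 3.6 / 4.3 = 0.837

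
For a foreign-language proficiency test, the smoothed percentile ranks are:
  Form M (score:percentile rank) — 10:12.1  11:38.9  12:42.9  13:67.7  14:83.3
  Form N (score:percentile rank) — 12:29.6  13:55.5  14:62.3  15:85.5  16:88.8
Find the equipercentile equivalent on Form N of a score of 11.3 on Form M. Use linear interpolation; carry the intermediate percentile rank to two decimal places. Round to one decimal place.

PR of 11.3 on Form M: 38.9 + (11.3 − 11)/(12 − 11) × (42.9 − 38.9) = 40.10
On Form N, PR 40.10 falls between score 12 (PR 29.6) and 13 (PR 55.5).
Interpolate: 12 + (40.10 − 29.6)/(55.5 − 29.6) × (13 − 12) = 12.4

12.4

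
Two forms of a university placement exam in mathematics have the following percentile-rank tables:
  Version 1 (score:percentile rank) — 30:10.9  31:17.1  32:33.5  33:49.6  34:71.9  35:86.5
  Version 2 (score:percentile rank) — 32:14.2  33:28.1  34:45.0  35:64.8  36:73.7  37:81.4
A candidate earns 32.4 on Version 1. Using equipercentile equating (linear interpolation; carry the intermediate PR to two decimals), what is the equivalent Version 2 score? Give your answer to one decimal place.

PR of 32.4 on Version 1: 33.5 + (32.4 − 32)/(33 − 32) × (49.6 − 33.5) = 39.94
On Version 2, PR 39.94 falls between score 33 (PR 28.1) and 34 (PR 45.0).
Interpolate: 33 + (39.94 − 28.1)/(45.0 − 28.1) × (34 − 33) = 33.7

33.7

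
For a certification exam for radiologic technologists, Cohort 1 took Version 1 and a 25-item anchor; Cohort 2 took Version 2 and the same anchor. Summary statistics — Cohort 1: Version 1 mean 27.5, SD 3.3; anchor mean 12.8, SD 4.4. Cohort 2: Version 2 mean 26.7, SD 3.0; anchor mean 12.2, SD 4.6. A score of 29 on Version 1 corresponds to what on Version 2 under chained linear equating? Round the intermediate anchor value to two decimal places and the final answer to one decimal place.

28.4

Version 1 → anchor (Cohort 1): v = (4.4/3.3)(29 − 27.5) + 12.8 = 14.80
anchor → Version 2 (Cohort 2): y = (3.0/4.6)(14.80 − 12.2) + 26.7 = 28.4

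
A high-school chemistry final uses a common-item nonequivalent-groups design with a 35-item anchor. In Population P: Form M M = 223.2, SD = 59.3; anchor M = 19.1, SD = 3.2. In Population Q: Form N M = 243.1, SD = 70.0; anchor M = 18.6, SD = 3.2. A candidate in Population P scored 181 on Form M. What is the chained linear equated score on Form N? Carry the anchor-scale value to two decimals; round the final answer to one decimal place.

204.2

Form M → anchor (Population P): v = (3.2/59.3)(181 − 223.2) + 19.1 = 16.82
anchor → Form N (Population Q): y = (70.0/3.2)(16.82 − 18.6) + 243.1 = 204.2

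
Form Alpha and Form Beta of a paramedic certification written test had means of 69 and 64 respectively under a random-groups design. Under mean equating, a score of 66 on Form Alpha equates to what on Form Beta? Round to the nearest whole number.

61

Mean equating: y = x + (M_Y − M_X) = 66 + (64 − 69) = 61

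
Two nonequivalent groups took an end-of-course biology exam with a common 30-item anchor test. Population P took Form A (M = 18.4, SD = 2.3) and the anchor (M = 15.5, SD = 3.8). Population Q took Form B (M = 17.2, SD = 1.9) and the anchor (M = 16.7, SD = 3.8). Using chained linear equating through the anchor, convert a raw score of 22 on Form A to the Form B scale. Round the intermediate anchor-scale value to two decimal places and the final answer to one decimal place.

19.6

Form A → anchor (Population P): v = (3.8/2.3)(22 − 18.4) + 15.5 = 21.45
anchor → Form B (Population Q): y = (1.9/3.8)(21.45 − 16.7) + 17.2 = 19.6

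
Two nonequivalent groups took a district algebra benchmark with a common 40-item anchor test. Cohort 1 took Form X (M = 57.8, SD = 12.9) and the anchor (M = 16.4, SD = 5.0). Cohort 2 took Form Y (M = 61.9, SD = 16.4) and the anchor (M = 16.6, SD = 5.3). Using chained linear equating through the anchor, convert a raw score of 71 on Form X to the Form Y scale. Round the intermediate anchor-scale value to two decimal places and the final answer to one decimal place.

77.1

Form X → anchor (Cohort 1): v = (5.0/12.9)(71 − 57.8) + 16.4 = 21.52
anchor → Form Y (Cohort 2): y = (16.4/5.3)(21.52 − 16.6) + 61.9 = 77.1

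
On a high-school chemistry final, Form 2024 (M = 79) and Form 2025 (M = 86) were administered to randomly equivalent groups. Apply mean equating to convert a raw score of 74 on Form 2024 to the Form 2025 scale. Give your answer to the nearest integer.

81

Mean equating: y = x + (M_Y − M_X) = 74 + (86 − 79) = 81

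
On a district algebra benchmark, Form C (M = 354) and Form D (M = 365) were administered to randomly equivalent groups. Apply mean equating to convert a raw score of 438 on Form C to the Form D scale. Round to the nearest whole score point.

449

Mean equating: y = x + (M_Y − M_X) = 438 + (365 − 354) = 449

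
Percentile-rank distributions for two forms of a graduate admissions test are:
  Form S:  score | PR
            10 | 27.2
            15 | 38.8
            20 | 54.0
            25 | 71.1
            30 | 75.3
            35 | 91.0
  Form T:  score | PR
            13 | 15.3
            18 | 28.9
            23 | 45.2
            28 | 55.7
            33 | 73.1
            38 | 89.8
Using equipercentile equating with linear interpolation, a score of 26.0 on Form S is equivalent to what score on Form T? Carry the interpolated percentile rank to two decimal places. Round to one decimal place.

PR of 26.0 on Form S: 71.1 + (26.0 − 25)/(30 − 25) × (75.3 − 71.1) = 71.94
On Form T, PR 71.94 falls between score 28 (PR 55.7) and 33 (PR 73.1).
Interpolate: 28 + (71.94 − 55.7)/(73.1 − 55.7) × (33 − 28) = 32.7

32.7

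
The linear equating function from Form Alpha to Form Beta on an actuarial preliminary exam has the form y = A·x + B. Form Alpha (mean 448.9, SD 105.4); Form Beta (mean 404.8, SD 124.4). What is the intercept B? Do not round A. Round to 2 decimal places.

A = SD_Y / SD_X = 124.4 / 105.4 = 1.180266
B = M_Y − A·M_X = 404.8 − 1.180266 × 448.9 = -125.02

-125.02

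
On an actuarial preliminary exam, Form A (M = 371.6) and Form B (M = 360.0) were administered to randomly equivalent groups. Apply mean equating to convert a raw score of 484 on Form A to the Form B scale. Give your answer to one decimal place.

Mean equating: y = x + (M_Y − M_X) = 484 + (360.0 − 371.6) = 472.4

472.4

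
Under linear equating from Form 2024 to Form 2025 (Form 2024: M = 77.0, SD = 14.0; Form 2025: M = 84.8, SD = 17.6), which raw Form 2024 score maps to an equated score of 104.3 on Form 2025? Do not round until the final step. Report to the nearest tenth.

92.5

Invert y = (SD_Y/SD_X)(x − M_X) + M_Y:
x = (SD_X/SD_Y)(y − M_Y) + M_X = (14.0/17.6)(104.3 − 84.8) + 77.0
x = 0.795455 × 19.500 + 77.0 = 92.5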